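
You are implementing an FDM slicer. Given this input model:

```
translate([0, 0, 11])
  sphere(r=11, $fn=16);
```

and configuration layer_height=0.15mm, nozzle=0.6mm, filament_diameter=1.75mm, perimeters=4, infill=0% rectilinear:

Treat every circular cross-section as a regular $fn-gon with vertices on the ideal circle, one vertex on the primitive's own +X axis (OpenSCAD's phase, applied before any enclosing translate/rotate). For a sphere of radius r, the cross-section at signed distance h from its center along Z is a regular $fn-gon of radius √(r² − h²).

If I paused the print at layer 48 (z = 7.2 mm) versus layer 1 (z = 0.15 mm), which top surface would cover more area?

layer 48 (z = 7.2 mm)

Layer 48 (z = 7.2): the r=11 sphere slices to a regular 16-gon of circumradius 10.323 (√(r²−h²) with h=3.8 from center) (area = (16/2)·10.323²·sin(360°/16) = 326.23 mm²). So its area = 326.23 mm². Layer 1 (z = 0.15): the r=11 sphere slices to a regular 16-gon of circumradius 1.810 (√(r²−h²) with h=10.85 from center) (area = (16/2)·1.810²·sin(360°/16) = 10.03 mm²). So its area = 10.03 mm². Layer 48 is larger (326.23 vs 10.03 mm²).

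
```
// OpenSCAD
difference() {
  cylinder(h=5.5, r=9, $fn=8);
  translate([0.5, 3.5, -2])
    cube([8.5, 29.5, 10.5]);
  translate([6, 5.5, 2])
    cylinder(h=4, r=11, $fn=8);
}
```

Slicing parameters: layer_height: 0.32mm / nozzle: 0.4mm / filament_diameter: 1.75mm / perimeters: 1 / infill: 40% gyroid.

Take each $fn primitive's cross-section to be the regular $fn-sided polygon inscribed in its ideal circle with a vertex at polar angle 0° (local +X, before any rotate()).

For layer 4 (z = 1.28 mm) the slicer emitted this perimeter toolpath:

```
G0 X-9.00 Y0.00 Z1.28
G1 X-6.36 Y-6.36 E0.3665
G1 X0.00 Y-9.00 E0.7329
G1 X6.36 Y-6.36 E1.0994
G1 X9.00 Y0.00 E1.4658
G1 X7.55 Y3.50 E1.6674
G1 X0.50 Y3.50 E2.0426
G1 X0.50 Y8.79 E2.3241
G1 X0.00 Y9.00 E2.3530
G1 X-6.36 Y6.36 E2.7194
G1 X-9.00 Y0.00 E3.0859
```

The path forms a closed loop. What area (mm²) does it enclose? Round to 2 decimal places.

203.38 mm²

Apply the shoelace formula to the sequence of (X, Y) vertices; enclosed area = 203.38 mm².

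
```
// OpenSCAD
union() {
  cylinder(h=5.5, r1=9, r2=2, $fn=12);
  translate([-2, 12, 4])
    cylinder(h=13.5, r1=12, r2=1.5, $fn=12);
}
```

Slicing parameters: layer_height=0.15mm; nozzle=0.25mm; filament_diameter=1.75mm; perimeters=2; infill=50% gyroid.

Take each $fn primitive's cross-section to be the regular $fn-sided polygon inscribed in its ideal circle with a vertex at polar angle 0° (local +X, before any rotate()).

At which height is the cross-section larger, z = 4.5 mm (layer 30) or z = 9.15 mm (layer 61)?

Layer 30 (z = 4.5): the cone: at t=0.818 of its height the radius interpolates to r₁+(r₂−r₁)t = 3.273, giving a regular 12-gon of that circumradius (area = (12/2)·3.273²·sin(360°/12) = 32.13 mm²); the cone at (-2, 12): at t=0.037 of its height the radius interpolates to r₁+(r₂−r₁)t = 11.611, giving a regular 12-gon of that circumradius (area = (12/2)·11.611²·sin(360°/12) = 404.45 mm²); Merging all regions: the regions partially overlap — summed areas 436.59 mm² minus the doubly-counted overlap 10.05 mm² gives 426.53 mm² — area = 426.53 mm². So its area = 426.53 mm². Layer 61 (z = 9.15): the cone is absent (z outside [0, 5.5]); the cone at (-2, 12): at t=0.381 of its height the radius interpolates to r₁+(r₂−r₁)t = 7.994, giving a regular 12-gon of that circumradius (area = (12/2)·7.994²·sin(360°/12) = 191.73 mm²); Combining (union): only the cone at (-2, 12) is present, so the union is just that shape — area = 191.73 mm². So its area = 191.73 mm². Layer 30 is larger (426.53 vs 191.73 mm²).

layer 30 (z = 4.5 mm)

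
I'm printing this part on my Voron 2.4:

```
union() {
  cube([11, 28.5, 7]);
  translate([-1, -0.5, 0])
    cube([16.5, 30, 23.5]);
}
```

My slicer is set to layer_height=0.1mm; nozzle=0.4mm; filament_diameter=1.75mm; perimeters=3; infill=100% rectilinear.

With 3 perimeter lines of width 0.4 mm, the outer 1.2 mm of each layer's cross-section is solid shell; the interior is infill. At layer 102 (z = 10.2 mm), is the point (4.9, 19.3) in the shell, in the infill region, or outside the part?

At z = 10.2 mm: the cube is not intersected at this z (z outside [0, 7]); the cube at (-1, -0.5) is present — its section is the full 16.5×30 rectangle; Merging all regions: only the 16.5×30 cube at (-1, -0.5) is present, so the union is just that shape — 1 connected region. Overall, the cross-section is a single solid region. The nearest boundary edge runs (-1.00, 29.50)→(-1.00, -0.50); distance from the point to it = 5.90 mm. The point is inside the cross-section and 5.90 mm from the nearest boundary — more than the 1.2 mm shell width (3 × 0.4), so it's in the infill interior.

infill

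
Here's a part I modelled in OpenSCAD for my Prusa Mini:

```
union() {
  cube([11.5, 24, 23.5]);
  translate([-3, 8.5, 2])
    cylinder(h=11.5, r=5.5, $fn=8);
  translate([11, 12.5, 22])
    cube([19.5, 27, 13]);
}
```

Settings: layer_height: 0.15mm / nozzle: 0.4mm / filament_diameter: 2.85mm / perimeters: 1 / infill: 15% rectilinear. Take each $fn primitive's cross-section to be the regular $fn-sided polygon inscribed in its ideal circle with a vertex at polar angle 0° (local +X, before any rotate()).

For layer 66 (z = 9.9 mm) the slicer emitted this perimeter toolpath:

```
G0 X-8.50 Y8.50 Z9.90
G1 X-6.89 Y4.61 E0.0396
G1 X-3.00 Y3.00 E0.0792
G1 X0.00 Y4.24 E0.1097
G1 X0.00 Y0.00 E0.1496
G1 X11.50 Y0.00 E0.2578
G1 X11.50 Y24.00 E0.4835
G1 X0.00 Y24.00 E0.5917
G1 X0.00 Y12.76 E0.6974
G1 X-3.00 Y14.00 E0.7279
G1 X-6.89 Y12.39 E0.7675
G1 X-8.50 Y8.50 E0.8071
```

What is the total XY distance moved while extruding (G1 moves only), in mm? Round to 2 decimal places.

Sum the Euclidean lengths of each G1 segment: total = 85.81 mm.

85.81 mm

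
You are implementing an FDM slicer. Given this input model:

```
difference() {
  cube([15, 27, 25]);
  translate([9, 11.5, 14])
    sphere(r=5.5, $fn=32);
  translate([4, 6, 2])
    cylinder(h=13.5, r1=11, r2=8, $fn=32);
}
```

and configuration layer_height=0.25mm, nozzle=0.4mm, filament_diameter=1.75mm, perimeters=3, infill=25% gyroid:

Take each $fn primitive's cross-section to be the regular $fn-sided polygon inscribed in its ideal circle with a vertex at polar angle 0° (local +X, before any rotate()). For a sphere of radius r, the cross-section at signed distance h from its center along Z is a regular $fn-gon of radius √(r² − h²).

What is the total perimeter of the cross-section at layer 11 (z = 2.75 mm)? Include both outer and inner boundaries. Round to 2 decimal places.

82.36 mm

At z = 2.75 mm: the 15×27 cube contributes its full rectangle (perimeter 84.00 mm); the sphere at (9, 11.5) is not intersected at this z (|z−center|=11.250 > r=5.5); the cone at (4, 6) contributes a regular 32-gon of circumradius 10.833 (interpolated between r1=11 and r2=8 at t=0.056) (perimeter = 2·32·10.833·sin(180°/32) = 67.96 mm); Subtracting the remaining from the first: starting from the 15×27 cube, the cone at (4, 6) partially overlaps it — only the 219.05 mm² overlap (of its 366.34 mm²) is removed, clipping the outline — boundary = 82.36 mm. Overall, the cross-section is a single solid region. Total boundary length (outer) = 82.36 mm.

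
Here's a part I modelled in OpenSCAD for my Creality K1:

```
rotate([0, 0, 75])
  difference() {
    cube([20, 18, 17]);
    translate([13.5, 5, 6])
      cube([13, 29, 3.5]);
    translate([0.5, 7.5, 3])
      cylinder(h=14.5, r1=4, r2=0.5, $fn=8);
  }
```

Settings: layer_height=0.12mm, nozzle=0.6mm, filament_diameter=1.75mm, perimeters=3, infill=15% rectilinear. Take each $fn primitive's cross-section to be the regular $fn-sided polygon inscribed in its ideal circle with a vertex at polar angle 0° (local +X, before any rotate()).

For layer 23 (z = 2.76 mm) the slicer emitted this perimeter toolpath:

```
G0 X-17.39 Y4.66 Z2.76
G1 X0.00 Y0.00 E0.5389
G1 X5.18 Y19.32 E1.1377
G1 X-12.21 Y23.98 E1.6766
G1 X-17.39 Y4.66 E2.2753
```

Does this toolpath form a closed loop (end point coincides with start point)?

Start point (G0): (-17.39, 4.66). End point (last G1): the path returns to the start — closed.

yes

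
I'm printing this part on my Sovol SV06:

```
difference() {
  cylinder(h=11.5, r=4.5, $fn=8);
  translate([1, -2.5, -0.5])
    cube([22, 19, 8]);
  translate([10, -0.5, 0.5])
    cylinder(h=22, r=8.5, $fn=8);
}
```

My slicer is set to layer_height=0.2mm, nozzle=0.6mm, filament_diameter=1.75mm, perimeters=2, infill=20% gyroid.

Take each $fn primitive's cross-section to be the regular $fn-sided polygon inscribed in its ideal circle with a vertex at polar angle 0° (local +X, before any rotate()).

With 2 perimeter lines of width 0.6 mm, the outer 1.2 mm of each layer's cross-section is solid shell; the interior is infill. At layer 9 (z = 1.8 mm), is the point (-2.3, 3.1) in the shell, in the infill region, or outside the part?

shell

At z = 1.8 mm: the r=4.5 cylinder contributes a regular 8-gon of circumradius 4.5; the cube at (1, -2.5) is present — its section is the full 22×19 rectangle; the r=8.5 cylinder at (10, -0.5) gives a regular 8-gon of circumradius 8.5 (constant along its height); After the difference (first − rest): starting from the r=4.5 cylinder, the 22×19 cube at (1, -2.5) partially overlaps it — only the 17.48 mm² overlap (of its 418.00 mm²) is removed, clipping the outline; the r=8.5 cylinder at (10, -0.5) partially overlaps it — only the 0.64 mm² overlap (of its 204.35 mm²) is removed, clipping the outline — 1 connected region. Overall, the cross-section is a single solid region. The nearest boundary edge runs (-3.18, 3.18)→(0.00, 4.50); distance from the point to it = 0.41 mm. The point is inside the cross-section, 0.41 mm from the nearest boundary — within the 1.2 mm shell band (2 × 0.6).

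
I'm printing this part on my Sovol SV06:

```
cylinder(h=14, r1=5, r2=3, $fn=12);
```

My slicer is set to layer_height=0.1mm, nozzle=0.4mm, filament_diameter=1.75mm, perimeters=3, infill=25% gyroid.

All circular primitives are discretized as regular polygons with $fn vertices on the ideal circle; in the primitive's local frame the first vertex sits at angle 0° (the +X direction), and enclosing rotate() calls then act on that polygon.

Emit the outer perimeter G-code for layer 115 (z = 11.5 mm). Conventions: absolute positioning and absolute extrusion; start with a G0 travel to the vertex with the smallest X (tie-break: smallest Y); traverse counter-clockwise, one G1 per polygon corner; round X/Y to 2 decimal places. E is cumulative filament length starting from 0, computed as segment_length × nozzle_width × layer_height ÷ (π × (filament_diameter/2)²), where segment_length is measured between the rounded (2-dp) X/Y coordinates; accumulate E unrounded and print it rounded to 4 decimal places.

G0 X-3.36 Y0.00 Z11.50
G1 X-2.91 Y-1.68 E0.0289
G1 X-1.68 Y-2.91 E0.0579
G1 X0.00 Y-3.36 E0.0868
G1 X1.68 Y-2.91 E0.1157
G1 X2.91 Y-1.68 E0.1446
G1 X3.36 Y0.00 E0.1735
G1 X2.91 Y1.68 E0.2025
G1 X1.68 Y2.91 E0.2314
G1 X0.00 Y3.36 E0.2603
G1 X-1.68 Y2.91 E0.2892
G1 X-2.91 Y1.68 E0.3182
G1 X-3.36 Y0.00 E0.3471

At z = 11.5 mm: the cone (r1=5→r2=3) has section circumradius 3.357 here — a regular 12-gon. The outline is a single polygon with 12 vertices. Extrusion per mm of travel: 0.4 × 0.1 / (π × 0.875²) = 0.016630. Accumulating E over each segment gives final E = 0.3471.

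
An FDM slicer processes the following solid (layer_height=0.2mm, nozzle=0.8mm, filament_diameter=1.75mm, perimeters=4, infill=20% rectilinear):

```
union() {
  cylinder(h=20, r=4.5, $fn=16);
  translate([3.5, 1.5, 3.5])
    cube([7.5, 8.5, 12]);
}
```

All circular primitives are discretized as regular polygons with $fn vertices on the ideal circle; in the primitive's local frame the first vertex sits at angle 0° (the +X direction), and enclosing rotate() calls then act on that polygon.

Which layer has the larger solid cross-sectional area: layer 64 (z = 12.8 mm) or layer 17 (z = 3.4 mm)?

Layer 64 (z = 12.8): the cylinder: section is a regular 16-gon, circumradius r=4.5 (area = (16/2)·4.500²·sin(360°/16) = 61.99 mm²); the 7.5×8.5 cube at (3.5, 1.5) contributes its full rectangle (area 63.75 mm²); Taking the union: the regions partially overlap — summed areas 125.74 mm² minus the doubly-counted overlap 0.47 mm² gives 125.27 mm² — area = 125.27 mm². So its area = 125.27 mm². Layer 17 (z = 3.4): the r=4.5 cylinder gives a regular 16-gon of circumradius 4.5 (constant along its height) (area = (16/2)·4.500²·sin(360°/16) = 61.99 mm²); the cube at (3.5, 1.5) is not intersected at this z (z outside [3.5, 15.5]); Combining (union): only the r=4.5 cylinder is present, so the union is just that shape — area = 61.99 mm². So its area = 61.99 mm². Layer 64 is larger (125.27 vs 61.99 mm²).

layer 64 (z = 12.8 mm)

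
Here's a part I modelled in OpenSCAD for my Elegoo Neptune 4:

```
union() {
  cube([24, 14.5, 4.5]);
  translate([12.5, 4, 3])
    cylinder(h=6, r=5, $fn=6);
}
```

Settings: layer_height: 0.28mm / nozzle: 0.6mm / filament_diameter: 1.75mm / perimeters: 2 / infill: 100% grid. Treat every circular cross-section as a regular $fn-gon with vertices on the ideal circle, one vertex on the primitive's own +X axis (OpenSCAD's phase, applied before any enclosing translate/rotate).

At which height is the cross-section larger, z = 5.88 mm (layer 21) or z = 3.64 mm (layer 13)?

layer 13 (z = 3.64 mm)

Layer 21 (z = 5.88): the cube does not reach this height (z outside [0, 4.5]); the r=5 cylinder at (12.5, 4) contributes a regular 6-gon of circumradius 5 (area = (6/2)·5.000²·sin(360°/6) = 64.95 mm²); Combining (union): only the r=5 cylinder at (12.5, 4) is present, so the union is just that shape — area = 64.95 mm². So its area = 64.95 mm². Layer 13 (z = 3.64): the cube is present — its section is the full 24×14.5 rectangle (area 348.00 mm²); the r=5 cylinder at (12.5, 4) gives a regular 6-gon of circumradius 5 (constant along its height) (area = (6/2)·5.000²·sin(360°/6) = 64.95 mm²); Taking the union: the regions partially overlap — summed areas 412.95 mm² minus the doubly-counted overlap 63.24 mm² gives 349.71 mm² — area = 349.71 mm². So its area = 349.71 mm². Layer 13 is larger (349.71 vs 64.95 mm²).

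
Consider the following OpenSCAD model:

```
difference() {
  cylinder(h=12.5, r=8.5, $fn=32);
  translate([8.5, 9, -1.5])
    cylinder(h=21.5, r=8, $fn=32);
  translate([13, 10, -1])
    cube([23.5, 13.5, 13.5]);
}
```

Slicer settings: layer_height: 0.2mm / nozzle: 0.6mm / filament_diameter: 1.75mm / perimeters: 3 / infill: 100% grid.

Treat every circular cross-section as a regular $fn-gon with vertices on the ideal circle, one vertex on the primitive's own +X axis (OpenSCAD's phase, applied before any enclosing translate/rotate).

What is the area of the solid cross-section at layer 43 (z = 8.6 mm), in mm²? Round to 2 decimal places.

195.37 mm²

At z = 8.6 mm: the r=8.5 cylinder contributes a regular 32-gon of circumradius 8.5 (area = (32/2)·8.500²·sin(360°/32) = 225.52 mm²); the r=8 cylinder at (8.5, 9) contributes a regular 32-gon of circumradius 8 (area = (32/2)·8.000²·sin(360°/32) = 199.77 mm²); the cube at (13, 10) is present — its section is the full 23.5×13.5 rectangle (area 317.25 mm²); After the difference (first − rest): starting from the r=8.5 cylinder (225.52 mm²), the r=8 cylinder at (8.5, 9) partially overlaps it — only the 30.15 mm² overlap (of its 199.77 mm²) is removed, clipping the outline; the 23.5×13.5 cube at (13, 10) misses the remaining region (no effect) — area = 195.37 mm². Overall, the cross-section is a single solid region. Net area = 195.37 mm².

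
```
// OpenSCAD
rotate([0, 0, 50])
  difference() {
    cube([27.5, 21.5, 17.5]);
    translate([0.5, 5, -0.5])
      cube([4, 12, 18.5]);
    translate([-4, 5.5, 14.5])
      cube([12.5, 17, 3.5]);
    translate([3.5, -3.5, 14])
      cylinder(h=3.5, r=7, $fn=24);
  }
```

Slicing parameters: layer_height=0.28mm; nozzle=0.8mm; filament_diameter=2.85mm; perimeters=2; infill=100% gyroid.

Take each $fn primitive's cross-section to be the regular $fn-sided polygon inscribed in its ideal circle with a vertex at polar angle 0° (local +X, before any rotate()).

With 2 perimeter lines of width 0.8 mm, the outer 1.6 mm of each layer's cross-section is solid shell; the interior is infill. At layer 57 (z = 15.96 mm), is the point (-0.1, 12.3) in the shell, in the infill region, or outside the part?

shell

At z = 15.96 mm: the 27.5×21.5 cube contributes its full rectangle; the cube at (0.5, 5) is present — its section is the full 4×12 rectangle; the 12.5×17 cube at (-4, 5.5) contributes its full rectangle; the cylinder at (3.5, -3.5): section is a regular 24-gon, circumradius r=7; Subtracting the remaining from the first: starting from the 27.5×21.5 cube, the 4×12 cube at (0.5, 5) lies wholly inside it (removes its full 48.00 mm² and its 32.00 mm outline becomes a hole wall); the 12.5×17 cube at (-4, 5.5) partially overlaps it — only the 90.00 mm² overlap (of its 212.50 mm²) is removed, clipping the outline; the r=7 cylinder at (3.5, -3.5) partially overlaps it — only the 25.80 mm² overlap (of its 152.19 mm²) is removed, clipping the outline — 1 connected region; (whole slice rotated 50° about Z — lengths, areas and connectivity unchanged). Overall, the cross-section is a single solid region. Undo the 50° rotation: the query point maps to (9.358, 7.983) in the un-rotated model frame. The nearest boundary edge runs (8.50, 5.50)→(8.50, 21.50); distance from the point to it = 0.86 mm. The point is inside the cross-section, 0.86 mm from the nearest boundary — within the 1.6 mm shell band (2 × 0.8).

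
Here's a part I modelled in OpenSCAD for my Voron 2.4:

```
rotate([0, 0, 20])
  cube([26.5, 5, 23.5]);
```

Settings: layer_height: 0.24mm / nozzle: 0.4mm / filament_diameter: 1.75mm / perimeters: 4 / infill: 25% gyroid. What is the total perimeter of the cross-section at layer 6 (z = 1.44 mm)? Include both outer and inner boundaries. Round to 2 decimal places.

63.00 mm

At z = 1.44 mm: the cube is present — its section is the full 26.5×5 rectangle (perimeter 63.00 mm); (rotated 20° about Z; rotation is an isometry so areas/perimeters/island counts are preserved). Overall, the cross-section is a single solid region. Total boundary length (outer) = 63.00 mm.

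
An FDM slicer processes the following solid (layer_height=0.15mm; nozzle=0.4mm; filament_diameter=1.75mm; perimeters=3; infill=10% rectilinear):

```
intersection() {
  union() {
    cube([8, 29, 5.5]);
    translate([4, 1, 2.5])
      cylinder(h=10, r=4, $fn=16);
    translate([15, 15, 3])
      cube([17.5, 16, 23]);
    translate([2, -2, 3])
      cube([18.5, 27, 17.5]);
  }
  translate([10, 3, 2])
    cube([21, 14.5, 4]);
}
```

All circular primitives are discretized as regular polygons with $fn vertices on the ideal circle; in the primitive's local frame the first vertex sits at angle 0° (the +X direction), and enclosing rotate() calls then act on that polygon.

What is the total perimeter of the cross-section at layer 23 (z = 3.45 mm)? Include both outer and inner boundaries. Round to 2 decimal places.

71.00 mm

At z = 3.45 mm: the cube is present — its section is the full 8×29 rectangle (perimeter 74.00 mm); the r=4 cylinder at (4, 1) gives a regular 16-gon of circumradius 4 (constant along its height) (perimeter = 2·16·4.000·sin(180°/16) = 24.97 mm); the cube at (15, 15) is present — its section is the full 17.5×16 rectangle (perimeter 67.00 mm); the cube at (2, -2) is present — its section is the full 18.5×27 rectangle (perimeter 91.00 mm); Taking the union: the regions partially overlap (shared area 247.98 mm²), so the edge portions inside another operand are dropped and the merged outline is re-measured after clipping — boundary = 138.66 mm; the cube at (10, 3) (footprint 21×14.5) is included at this height (perimeter 71.00 mm); Keeping only the common overlap: the 21×14.5 cube at (10, 3) partially overlaps the result so far; clipping to the common part keeps 178.50 mm² — boundary = 71.00 mm. Overall, the cross-section is a single solid region. Total boundary length (outer) = 71.00 mm.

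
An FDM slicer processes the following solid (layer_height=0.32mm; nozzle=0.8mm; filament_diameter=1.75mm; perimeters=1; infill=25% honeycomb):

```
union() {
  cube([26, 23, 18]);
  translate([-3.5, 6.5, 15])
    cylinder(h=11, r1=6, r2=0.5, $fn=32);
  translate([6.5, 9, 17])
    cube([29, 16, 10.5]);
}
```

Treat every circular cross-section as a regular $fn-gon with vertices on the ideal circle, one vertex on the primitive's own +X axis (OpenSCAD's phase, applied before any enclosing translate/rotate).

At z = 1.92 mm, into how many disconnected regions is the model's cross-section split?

At z = 1.92 mm: the cube is present — its section is the full 26×23 rectangle; the cone at (-3.5, 6.5) is not intersected at this z (z outside [15, 26]); the cube at (6.5, 9) is not intersected at this z (z outside [17, 27.5]); Taking the union: only the 26×23 cube is present, so the union is just that shape — 1 connected region. The result has 1 disconnected region.

1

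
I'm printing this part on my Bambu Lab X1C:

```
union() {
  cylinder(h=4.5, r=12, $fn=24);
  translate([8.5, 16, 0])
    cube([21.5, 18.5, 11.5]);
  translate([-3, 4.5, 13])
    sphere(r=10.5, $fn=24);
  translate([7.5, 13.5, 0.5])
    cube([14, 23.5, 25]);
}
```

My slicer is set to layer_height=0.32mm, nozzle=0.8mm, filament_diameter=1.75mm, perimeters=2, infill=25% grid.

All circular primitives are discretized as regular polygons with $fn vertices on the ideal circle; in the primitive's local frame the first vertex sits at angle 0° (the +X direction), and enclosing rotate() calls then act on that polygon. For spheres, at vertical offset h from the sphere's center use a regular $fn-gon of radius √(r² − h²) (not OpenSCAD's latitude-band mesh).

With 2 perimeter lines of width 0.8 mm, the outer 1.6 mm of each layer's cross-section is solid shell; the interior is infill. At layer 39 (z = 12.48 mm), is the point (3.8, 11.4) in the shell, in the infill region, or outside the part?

shell

At z = 12.48 mm: the cylinder does not reach this height (z outside [0, 4.5]); the cube at (8.5, 16) does not reach this height (z outside [0, 11.5]); the sphere at (-3, 4.5): section is a regular 24-gon, circumradius = √(r²−h²) = √(10.5²−0.52²) = 10.487; the cube at (7.5, 13.5) is present — its section is the full 14×23.5 rectangle; Taking the union: the 2 present regions are separate (no shared area or edge), so areas and boundary lengths simply add and each stays a separate island — 2 connected regions. Overall, the cross-section has 2 separate islands. The nearest boundary edge runs (2.24, 13.58)→(4.42, 11.92); distance from the point to it = 0.78 mm. (Shell/infill is judged within the island containing the point — the largest one.) The point is inside the cross-section, 0.78 mm from the nearest boundary — within the 1.6 mm shell band (2 × 0.8).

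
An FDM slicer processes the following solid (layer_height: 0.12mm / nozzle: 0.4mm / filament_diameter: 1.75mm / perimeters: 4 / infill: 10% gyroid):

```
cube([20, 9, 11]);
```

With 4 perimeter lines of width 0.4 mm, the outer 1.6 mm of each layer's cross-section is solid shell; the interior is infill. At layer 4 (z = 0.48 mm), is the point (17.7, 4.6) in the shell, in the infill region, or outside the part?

infill

At z = 0.48 mm: the 20×9 cube contributes its full rectangle. Overall, the cross-section is a single solid region. The nearest boundary edge runs (20.00, 0.00)→(20.00, 9.00); distance from the point to it = 2.30 mm. The point is inside the cross-section and 2.30 mm from the nearest boundary — more than the 1.6 mm shell width (4 × 0.4), so it's in the infill interior.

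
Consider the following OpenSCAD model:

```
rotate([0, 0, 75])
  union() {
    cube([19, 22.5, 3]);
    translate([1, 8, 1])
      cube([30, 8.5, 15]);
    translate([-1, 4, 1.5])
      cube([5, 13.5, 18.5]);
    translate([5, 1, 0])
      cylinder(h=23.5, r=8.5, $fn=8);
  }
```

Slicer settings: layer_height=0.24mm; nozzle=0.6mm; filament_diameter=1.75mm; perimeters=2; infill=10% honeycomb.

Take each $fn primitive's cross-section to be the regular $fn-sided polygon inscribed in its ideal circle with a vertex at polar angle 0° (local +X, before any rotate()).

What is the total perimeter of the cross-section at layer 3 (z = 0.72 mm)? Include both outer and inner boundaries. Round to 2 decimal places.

95.02 mm

At z = 0.72 mm: the cube (footprint 19×22.5) is included at this height (perimeter 83.00 mm); the cube at (1, 8) does not reach this height (z outside [1, 16]); the cube at (-1, 4) does not reach this height (z outside [1.5, 20]); the r=8.5 cylinder at (5, 1) contributes a regular 8-gon of circumradius 8.5 (perimeter = 2·8·8.500·sin(180°/8) = 52.04 mm); Taking the union: the regions partially overlap (shared area 101.70 mm²), so the edge portions inside another operand are dropped and the merged outline is re-measured after clipping — boundary = 95.02 mm; (whole slice rotated 75° about Z — lengths, areas and connectivity unchanged). Overall, the cross-section is a single solid region. Total boundary length (outer) = 95.02 mm.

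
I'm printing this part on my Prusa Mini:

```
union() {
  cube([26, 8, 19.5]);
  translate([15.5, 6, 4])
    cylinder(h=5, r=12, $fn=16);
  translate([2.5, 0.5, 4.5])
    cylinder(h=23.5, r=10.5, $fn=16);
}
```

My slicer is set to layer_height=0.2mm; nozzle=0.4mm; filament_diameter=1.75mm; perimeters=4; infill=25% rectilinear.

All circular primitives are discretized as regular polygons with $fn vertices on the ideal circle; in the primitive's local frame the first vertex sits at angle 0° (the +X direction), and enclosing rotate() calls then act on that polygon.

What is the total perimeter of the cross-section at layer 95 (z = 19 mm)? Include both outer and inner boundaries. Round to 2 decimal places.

At z = 19 mm: the 26×8 cube contributes its full rectangle (perimeter 68.00 mm); the cylinder at (15.5, 6) is not intersected at this z (z outside [4, 9]); the cylinder at (2.5, 0.5): section is a regular 16-gon, circumradius r=10.5 (perimeter = 2·16·10.500·sin(180°/16) = 65.55 mm); Taking the union: the regions partially overlap (shared area 95.53 mm²), so the edge portions inside another operand are dropped and the merged outline is re-measured after clipping — boundary = 94.00 mm. Overall, the cross-section is a single solid region. Total boundary length (outer) = 94.00 mm.

94.00 mm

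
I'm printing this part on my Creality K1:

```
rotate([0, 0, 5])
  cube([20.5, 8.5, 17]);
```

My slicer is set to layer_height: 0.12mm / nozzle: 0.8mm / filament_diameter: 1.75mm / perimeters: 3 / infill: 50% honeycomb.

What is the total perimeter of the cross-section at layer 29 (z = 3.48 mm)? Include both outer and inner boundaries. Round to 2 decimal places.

58.00 mm

At z = 3.48 mm: the cube is present — its section is the full 20.5×8.5 rectangle (perimeter 58.00 mm); (whole slice rotated 5° about Z — lengths, areas and connectivity unchanged). Overall, the cross-section is a single solid region. Total boundary length (outer) = 58.00 mm.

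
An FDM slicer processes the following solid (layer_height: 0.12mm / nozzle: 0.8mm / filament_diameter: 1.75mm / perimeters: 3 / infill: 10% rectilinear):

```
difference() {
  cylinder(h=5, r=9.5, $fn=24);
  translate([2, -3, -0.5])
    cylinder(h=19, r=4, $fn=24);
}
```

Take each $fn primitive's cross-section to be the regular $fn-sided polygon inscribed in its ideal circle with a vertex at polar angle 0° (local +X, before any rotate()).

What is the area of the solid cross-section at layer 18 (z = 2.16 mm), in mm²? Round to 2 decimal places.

230.61 mm²

At z = 2.16 mm: the r=9.5 cylinder contributes a regular 24-gon of circumradius 9.5 (area = (24/2)·9.500²·sin(360°/24) = 280.30 mm²); the r=4 cylinder at (2, -3) gives a regular 24-gon of circumradius 4 (constant along its height) (area = (24/2)·4.000²·sin(360°/24) = 49.69 mm²); After the difference (first − rest): starting from the r=9.5 cylinder (280.30 mm²), the r=4 cylinder at (2, -3) lies wholly inside it (removes its full 49.69 mm² and its 25.06 mm outline becomes a hole wall) — area = 230.61 mm². Overall, the cross-section is one region with 1 hole. Net area = 230.61 mm².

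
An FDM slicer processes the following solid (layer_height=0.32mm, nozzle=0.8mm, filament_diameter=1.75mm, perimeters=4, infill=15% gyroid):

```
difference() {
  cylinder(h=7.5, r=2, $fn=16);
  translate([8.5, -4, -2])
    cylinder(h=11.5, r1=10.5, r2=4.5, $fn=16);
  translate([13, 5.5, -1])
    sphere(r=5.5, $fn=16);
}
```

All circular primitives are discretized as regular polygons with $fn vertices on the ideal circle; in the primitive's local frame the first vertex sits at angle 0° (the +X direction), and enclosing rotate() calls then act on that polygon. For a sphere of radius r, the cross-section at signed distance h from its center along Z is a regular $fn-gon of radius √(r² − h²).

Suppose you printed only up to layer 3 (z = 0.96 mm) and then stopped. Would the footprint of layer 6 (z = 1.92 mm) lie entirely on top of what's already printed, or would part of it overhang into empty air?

Compare the two slices. At z = 0.96: the r=2 cylinder gives a regular 16-gon of circumradius 2 (constant along its height) (area = (16/2)·2.000²·sin(360°/16) = 12.25 mm²); the cone at (8.5, -4): at t=0.257 of its height the radius interpolates to r₁+(r₂−r₁)t = 8.956, giving a regular 16-gon of that circumradius (area = (16/2)·8.956²·sin(360°/16) = 245.54 mm²); the r=5.5 sphere at (13, 5.5) slices to a regular 16-gon of circumradius 5.139 (√(r²−h²) with h=1.96 from center) (area = (16/2)·5.139²·sin(360°/16) = 80.85 mm²); Subtracting the remaining from the first: starting from the r=2 cylinder (12.25 mm²), the cone at (8.5, -4) partially overlaps it — only the 3.71 mm² overlap (of its 245.54 mm²) is removed, clipping the outline; the r=5.5 sphere at (13, 5.5) misses the remaining region (no effect) — area = 8.54 mm². At z = 1.92: the r=2 cylinder contributes a regular 16-gon of circumradius 2 (area = (16/2)·2.000²·sin(360°/16) = 12.25 mm²); the cone at (8.5, -4): at t=0.341 of its height the radius interpolates to r₁+(r₂−r₁)t = 8.455, giving a regular 16-gon of that circumradius (area = (16/2)·8.455²·sin(360°/16) = 218.84 mm²); the r=5.5 sphere at (13, 5.5) slices to a regular 16-gon of circumradius 4.661 (√(r²−h²) with h=2.92 from center) (area = (16/2)·4.661²·sin(360°/16) = 66.51 mm²); After the difference (first − rest): starting from the r=2 cylinder (12.25 mm²), the cone at (8.5, -4) partially overlaps it — only the 2.03 mm² overlap (of its 218.84 mm²) is removed, clipping the outline; the r=5.5 sphere at (13, 5.5) misses the remaining region (no effect) — area = 10.22 mm². Checking containment: at z = 1.92 the cross-section extends beyond the z = 0.96 cross-section by about 1.68 mm².

part overhangs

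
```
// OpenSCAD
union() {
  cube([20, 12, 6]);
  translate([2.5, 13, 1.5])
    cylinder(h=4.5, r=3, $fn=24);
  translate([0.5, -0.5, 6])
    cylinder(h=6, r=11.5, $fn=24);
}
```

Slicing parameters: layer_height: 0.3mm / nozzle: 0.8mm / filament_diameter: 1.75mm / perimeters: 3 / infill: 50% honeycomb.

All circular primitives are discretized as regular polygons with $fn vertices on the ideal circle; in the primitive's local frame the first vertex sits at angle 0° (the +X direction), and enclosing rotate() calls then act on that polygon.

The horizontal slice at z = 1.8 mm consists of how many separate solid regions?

1

At z = 1.8 mm: the 20×12 cube contributes its full rectangle; the r=3 cylinder at (2.5, 13) gives a regular 24-gon of circumradius 3 (constant along its height); the cylinder at (0.5, -0.5) is not intersected at this z (z outside [6, 12]); Merging all regions: the regions partially overlap (shared area 8.01 mm²), so overlapping operands fuse into one piece — 1 connected region. The result has 1 disconnected region.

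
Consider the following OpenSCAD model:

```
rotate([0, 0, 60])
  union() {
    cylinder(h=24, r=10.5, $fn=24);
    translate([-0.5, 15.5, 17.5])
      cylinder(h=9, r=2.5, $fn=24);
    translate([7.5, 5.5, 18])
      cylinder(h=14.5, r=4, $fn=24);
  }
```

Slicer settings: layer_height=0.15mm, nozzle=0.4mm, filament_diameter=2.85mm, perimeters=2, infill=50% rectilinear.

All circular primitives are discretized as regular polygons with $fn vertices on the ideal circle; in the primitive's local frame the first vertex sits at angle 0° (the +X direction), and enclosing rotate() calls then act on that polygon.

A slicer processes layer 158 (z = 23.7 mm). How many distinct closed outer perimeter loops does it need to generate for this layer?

At z = 23.7 mm: the r=10.5 cylinder gives a regular 24-gon of circumradius 10.5 (constant along its height); the cylinder at (-0.5, 15.5): section is a regular 24-gon, circumradius r=2.5; the cylinder at (7.5, 5.5): section is a regular 24-gon, circumradius r=4; Combining (union): the regions partially overlap (shared area 31.85 mm²), so overlapping operands fuse into one piece — 2 connected regions; (rotated 60° about Z; rotation is an isometry so areas/perimeters/island counts are preserved). The result has 2 disconnected regions.

2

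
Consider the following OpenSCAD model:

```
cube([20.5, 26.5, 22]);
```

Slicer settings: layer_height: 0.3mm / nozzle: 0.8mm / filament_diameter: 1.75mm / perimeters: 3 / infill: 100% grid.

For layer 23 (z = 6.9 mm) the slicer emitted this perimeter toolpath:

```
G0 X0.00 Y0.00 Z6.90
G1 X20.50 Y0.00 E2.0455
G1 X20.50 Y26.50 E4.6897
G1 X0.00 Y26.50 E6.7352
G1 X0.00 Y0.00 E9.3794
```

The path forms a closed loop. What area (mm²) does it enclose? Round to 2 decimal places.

543.25 mm²

Apply the shoelace formula to the sequence of (X, Y) vertices; enclosed area = 543.25 mm².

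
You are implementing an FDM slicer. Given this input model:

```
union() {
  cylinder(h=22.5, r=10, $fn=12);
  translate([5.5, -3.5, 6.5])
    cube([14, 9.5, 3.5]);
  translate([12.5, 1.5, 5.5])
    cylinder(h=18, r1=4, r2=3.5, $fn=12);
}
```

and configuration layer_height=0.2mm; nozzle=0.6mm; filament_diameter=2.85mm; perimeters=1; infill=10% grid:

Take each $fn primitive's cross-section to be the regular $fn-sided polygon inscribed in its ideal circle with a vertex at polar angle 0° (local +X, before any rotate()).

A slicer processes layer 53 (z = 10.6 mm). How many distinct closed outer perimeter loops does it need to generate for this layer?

1

At z = 10.6 mm: the cylinder: section is a regular 12-gon, circumradius r=10; the cube at (5.5, -3.5) is absent (z outside [6.5, 10]); the cone at (12.5, 1.5) (r1=4→r2=3.5) has section circumradius 3.858 here — a regular 12-gon; Combining (union): the regions partially overlap (shared area 2.86 mm²), so overlapping operands fuse into one piece — 1 connected region. The result has 1 disconnected region.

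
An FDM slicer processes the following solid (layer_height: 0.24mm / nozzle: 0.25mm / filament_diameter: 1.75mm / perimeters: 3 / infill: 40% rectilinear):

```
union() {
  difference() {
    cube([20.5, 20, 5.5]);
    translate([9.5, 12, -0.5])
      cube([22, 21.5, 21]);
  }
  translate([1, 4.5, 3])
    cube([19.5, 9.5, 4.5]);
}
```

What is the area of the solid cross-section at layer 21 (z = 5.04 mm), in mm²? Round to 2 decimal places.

At z = 5.04 mm: the cube (footprint 20.5×20) is included at this height (area 410.00 mm²); the 22×21.5 cube at (9.5, 12) contributes its full rectangle (area 473.00 mm²); Subtracting the remaining from the first: starting from the 20.5×20 cube (410.00 mm²), the 22×21.5 cube at (9.5, 12) partially overlaps it — only the 88.00 mm² overlap (of its 473.00 mm²) is removed, clipping the outline — area = 322.00 mm²; the 19.5×9.5 cube at (1, 4.5) contributes its full rectangle (area 185.25 mm²); Merging all regions: the regions partially overlap — summed areas 507.25 mm² minus the doubly-counted overlap 163.25 mm² gives 344.00 mm² — area = 344.00 mm². Overall, the cross-section is a single solid region. Net area = 344.00 mm².

344.00 mm²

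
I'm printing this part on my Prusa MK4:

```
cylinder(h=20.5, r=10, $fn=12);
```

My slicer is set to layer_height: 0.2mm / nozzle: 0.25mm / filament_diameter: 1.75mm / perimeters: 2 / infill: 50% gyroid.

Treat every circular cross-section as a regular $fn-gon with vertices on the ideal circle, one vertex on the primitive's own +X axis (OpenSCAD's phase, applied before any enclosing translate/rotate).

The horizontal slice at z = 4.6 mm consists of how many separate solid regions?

At z = 4.6 mm: the r=10 cylinder gives a regular 12-gon of circumradius 10 (constant along its height). The result has 1 disconnected region.

1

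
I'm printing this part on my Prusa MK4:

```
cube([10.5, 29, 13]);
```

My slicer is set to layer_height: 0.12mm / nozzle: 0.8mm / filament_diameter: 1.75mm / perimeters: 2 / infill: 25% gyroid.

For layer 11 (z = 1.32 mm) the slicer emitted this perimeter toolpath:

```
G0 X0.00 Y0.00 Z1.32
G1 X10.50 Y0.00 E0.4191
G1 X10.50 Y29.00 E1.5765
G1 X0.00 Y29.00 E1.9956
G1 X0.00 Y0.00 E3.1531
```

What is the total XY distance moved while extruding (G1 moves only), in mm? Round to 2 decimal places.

Sum the Euclidean lengths of each G1 segment: total = 79.00 mm.

79.00 mm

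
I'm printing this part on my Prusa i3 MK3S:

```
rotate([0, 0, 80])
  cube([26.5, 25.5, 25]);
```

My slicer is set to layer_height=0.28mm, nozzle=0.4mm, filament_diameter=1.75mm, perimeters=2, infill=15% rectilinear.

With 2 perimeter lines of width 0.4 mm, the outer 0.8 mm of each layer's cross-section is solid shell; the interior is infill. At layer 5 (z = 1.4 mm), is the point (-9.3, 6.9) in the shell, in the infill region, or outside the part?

At z = 1.4 mm: the cube is present — its section is the full 26.5×25.5 rectangle; (whole slice rotated 80° about Z — lengths, areas and connectivity unchanged). Overall, the cross-section is a single solid region. Undo the 80° rotation: the query point maps to (5.180, 10.357) in the un-rotated model frame. The nearest boundary edge runs (0.00, 25.50)→(0.00, 0.00); distance from the point to it = 5.18 mm. The point is inside the cross-section and 5.18 mm from the nearest boundary — more than the 0.8 mm shell width (2 × 0.4), so it's in the infill interior.

infill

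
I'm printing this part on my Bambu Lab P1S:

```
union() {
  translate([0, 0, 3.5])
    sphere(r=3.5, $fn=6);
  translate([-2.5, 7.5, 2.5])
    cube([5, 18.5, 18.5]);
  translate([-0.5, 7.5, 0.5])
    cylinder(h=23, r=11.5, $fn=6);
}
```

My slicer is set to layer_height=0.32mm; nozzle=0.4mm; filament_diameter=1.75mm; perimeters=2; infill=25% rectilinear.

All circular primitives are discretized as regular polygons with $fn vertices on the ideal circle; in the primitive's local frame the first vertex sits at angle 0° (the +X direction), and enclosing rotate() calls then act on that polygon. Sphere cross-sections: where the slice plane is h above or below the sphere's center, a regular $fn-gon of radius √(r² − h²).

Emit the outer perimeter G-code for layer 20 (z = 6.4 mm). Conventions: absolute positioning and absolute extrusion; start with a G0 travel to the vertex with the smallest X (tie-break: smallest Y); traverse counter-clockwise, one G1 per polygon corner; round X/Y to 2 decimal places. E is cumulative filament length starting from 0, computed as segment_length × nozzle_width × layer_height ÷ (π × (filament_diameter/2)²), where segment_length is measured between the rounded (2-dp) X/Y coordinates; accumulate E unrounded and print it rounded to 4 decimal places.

At z = 6.4 mm: the r=3.5 sphere slices to a regular 6-gon of circumradius 1.960 (√(r²−h²) with h=2.9 from center); the cube at (-2.5, 7.5) (footprint 5×18.5) is included at this height; the r=11.5 cylinder at (-0.5, 7.5) contributes a regular 6-gon of circumradius 11.5; Combining (union): the regions partially overlap (shared area 59.77 mm²), so overlapping operands fuse into one piece — 1 connected region. The outline is a single polygon with 10 vertices. Extrusion per mm of travel: 0.4 × 0.32 / (π × 0.875²) = 0.053216. Accumulating E over each segment gives final E = 4.5810.

G0 X-12.00 Y7.50 Z6.40
G1 X-6.25 Y-2.46 E0.6120
G1 X5.25 Y-2.46 E1.2240
G1 X11.00 Y7.50 E1.8360
G1 X5.25 Y17.46 E2.4480
G1 X2.50 Y17.46 E2.5944
G1 X2.50 Y26.00 E3.0489
G1 X-2.50 Y26.00 E3.3149
G1 X-2.50 Y17.46 E3.7694
G1 X-6.25 Y17.46 E3.9690
G1 X-12.00 Y7.50 E4.5810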